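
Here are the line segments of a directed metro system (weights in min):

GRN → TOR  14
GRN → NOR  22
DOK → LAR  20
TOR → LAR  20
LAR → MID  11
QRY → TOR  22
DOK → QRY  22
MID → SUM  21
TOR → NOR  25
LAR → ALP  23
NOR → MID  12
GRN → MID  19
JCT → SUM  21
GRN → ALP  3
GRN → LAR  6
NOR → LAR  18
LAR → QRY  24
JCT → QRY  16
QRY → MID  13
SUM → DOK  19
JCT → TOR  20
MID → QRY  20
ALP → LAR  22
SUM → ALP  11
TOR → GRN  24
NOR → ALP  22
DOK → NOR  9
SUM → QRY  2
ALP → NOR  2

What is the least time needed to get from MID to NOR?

Shortest distances from MID:
MID: 0
QRY: 20  (via MID)
SUM: 21  (via MID)
ALP: 32  (via SUM)
NOR: 34  (via ALP)
Shortest route: MID–SUM–ALP–NOR = 34 min.

34 min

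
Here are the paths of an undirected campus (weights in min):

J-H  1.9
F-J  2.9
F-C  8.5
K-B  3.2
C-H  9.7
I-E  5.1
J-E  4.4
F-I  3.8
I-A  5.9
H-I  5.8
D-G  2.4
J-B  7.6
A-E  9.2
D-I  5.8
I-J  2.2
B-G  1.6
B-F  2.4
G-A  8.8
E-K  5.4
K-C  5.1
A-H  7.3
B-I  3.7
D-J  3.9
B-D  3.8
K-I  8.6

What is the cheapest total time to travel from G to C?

Settle nodes by increasing distance from G:
G: 0
B: 1.6  (via G)
D: 2.4  (via G)
F: 4  (via B)
K: 4.8  (via B)
I: 5.3  (via B)
J: 6.3  (via D)
H: 8.2  (via J)
A: 8.8  (via G)
C: 9.9  (via K)
Shortest route: G–B–K–C = 9.9 min.

9.9 min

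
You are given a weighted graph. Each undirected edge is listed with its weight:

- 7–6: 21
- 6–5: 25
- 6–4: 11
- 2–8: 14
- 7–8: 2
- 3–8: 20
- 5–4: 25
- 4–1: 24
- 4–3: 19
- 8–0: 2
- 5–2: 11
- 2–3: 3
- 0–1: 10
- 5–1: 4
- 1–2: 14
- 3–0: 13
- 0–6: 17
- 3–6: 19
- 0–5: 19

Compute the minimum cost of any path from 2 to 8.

14

Enumerating some paths:
2–3–0–8: 3+13+2 = 18
2–8: 14 = 14
Cheapest is 2–8 at 14.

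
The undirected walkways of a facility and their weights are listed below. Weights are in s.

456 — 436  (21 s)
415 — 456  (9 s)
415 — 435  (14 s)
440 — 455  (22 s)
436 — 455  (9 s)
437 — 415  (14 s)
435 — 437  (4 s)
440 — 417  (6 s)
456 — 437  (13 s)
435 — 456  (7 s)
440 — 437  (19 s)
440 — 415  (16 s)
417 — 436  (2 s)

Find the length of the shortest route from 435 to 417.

29 s

Enumerating some paths:
435 - 456 - 436 - 417: 7+21+2 = 30
435 - 437 - 440 - 417: 4+19+6 = 29
Cheapest is 435 - 437 - 440 - 417 at 29 s.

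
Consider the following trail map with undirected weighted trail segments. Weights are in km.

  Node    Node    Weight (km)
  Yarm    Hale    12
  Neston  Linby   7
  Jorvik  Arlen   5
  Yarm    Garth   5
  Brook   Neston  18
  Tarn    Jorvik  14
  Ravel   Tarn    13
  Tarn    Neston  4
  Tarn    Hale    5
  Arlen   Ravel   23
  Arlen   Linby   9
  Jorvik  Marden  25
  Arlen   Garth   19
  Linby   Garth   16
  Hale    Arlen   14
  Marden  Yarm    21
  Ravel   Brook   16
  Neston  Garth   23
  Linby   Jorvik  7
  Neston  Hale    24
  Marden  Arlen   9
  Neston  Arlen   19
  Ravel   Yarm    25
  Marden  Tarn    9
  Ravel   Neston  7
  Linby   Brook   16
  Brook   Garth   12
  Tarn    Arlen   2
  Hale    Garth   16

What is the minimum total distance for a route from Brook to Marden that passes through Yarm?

38 km

Shortest Brook→Yarm: Brook → Garth → Yarm = 17
Best Yarm to Marden: Yarm → Marden costing 21
Total via Yarm: 17 + 21 = 38 km.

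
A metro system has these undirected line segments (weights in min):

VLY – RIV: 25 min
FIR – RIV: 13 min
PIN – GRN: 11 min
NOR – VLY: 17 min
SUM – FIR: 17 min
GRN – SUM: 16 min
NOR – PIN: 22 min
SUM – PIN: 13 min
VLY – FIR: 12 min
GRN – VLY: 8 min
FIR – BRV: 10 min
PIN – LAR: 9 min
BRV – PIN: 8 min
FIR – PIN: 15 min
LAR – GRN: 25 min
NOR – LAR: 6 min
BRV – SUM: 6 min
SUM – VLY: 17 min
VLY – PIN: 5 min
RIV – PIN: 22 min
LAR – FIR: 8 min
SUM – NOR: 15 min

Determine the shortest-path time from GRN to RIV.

Running Dijkstra from GRN:
GRN: 0
VLY: 8  (via GRN)
PIN: 11  (via GRN)
SUM: 16  (via GRN)
BRV: 19  (via PIN)
LAR: 20  (via PIN)
FIR: 20  (via VLY)
NOR: 25  (via VLY)
RIV: 33  (via VLY)
Shortest route: GRN → VLY → RIV = 33 min.

33 min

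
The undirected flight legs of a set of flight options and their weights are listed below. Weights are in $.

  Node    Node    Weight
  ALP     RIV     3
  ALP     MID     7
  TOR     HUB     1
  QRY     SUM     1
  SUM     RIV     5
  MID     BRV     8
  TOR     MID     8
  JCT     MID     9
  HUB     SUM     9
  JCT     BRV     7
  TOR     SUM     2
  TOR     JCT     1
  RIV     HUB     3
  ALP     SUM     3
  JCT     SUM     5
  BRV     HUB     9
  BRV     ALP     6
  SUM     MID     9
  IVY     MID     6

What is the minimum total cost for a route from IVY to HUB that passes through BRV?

$23

Best IVY to BRV: IVY → MID → BRV costing 14
Best BRV to HUB: BRV → HUB costing 9
Total via BRV: 14 + 9 = $23.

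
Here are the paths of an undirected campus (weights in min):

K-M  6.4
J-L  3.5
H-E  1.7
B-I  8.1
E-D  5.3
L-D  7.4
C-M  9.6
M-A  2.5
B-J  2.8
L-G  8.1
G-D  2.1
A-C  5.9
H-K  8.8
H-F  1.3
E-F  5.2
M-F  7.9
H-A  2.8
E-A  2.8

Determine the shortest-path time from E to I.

27.1 min

Candidate routes:
E–D–G–L–J–B–I: 5.3+2.1+8.1+3.5+2.8+8.1 = 29.9
E–D–L–J–B–I: 5.3+7.4+3.5+2.8+8.1 = 27.1
The minimum is 27.1 min via E–D–L–J–B–I.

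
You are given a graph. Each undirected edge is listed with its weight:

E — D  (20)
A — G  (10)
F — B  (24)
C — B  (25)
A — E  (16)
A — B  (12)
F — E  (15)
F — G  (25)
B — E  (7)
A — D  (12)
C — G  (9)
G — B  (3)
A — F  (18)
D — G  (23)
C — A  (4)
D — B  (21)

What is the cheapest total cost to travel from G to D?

22

Enumerating some paths:
G–D: 23 = 23
G–A–D: 10+12 = 22
G–C–A–D: 9+4+12 = 25
G–B–D: 3+21 = 24
Cheapest is G–A–D at 22.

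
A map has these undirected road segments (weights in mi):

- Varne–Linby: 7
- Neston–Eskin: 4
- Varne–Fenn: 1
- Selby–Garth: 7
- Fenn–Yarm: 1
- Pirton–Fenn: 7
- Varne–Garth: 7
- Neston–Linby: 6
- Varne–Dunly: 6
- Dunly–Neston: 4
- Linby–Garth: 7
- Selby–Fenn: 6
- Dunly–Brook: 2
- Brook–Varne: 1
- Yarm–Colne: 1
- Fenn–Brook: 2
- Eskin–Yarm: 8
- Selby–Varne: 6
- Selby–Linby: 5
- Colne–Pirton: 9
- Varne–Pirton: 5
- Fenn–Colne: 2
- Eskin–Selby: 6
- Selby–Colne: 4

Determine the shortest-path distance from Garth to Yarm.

Candidate routes:
Garth - Varne - Brook - Fenn - Yarm: 7+1+2+1 = 11
Garth - Varne - Fenn - Yarm: 7+1+1 = 9
Garth - Varne - Fenn - Colne - Yarm: 7+1+2+1 = 11
The minimum is 9 mi via Garth - Varne - Fenn - Yarm.

9 mi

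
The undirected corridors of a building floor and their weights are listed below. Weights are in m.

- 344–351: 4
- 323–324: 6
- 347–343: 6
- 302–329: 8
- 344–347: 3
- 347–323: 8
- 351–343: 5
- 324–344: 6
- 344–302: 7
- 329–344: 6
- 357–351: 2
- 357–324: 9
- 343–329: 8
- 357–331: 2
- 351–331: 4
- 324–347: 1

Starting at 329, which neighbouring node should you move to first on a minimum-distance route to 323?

344

Enumerating some paths:
329–344–347–324–323: 6+3+1+6 = 16
329–344–347–323: 6+3+8 = 17
Cheapest is 329–344–347–324–323 at 16 m.
So from 329 the first move is to 344.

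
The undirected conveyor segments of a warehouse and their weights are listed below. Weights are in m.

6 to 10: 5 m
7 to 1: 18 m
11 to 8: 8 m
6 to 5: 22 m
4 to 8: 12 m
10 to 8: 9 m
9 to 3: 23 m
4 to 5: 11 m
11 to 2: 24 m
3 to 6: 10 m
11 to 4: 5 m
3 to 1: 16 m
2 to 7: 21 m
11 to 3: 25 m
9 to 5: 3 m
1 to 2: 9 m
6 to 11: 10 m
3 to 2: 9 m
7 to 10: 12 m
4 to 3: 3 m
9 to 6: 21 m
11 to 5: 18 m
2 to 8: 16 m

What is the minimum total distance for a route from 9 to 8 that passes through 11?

Shortest 9→11: 9 → 5 → 4 → 11 = 19
Best 11 to 8: 11 → 8 costing 8
Total via 11: 19 + 8 = 27 m.

27 m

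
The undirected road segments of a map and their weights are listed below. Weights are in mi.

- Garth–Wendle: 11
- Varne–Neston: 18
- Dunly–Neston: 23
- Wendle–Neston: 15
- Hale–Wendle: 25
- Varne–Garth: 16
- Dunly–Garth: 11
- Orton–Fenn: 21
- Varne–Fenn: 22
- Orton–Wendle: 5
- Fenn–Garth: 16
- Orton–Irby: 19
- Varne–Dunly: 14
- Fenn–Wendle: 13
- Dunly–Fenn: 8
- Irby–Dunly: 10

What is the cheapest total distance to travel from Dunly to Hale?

Shortest distances from Dunly:
Dunly: 0
Fenn: 8  (via Dunly)
Irby: 10  (via Dunly)
Garth: 11  (via Dunly)
Varne: 14  (via Dunly)
Wendle: 21  (via Fenn)
Neston: 23  (via Dunly)
Orton: 26  (via Wendle)
Hale: 46  (via Wendle)
Shortest route: Dunly–Fenn–Wendle–Hale = 46 mi.

46 mi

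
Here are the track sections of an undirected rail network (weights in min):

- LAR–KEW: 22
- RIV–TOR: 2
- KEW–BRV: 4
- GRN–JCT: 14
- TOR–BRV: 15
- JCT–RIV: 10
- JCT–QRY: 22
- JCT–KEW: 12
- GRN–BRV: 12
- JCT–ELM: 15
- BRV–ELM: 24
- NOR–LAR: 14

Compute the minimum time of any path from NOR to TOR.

55 min

Candidate routes:
NOR - LAR - KEW - BRV - GRN - JCT - RIV - TOR: 14+22+4+12+14+10+2 = 78
NOR - LAR - KEW - JCT - RIV - TOR: 14+22+12+10+2 = 60
NOR - LAR - KEW - BRV - TOR: 14+22+4+15 = 55
Cheapest is NOR - LAR - KEW - BRV - TOR at 55 min.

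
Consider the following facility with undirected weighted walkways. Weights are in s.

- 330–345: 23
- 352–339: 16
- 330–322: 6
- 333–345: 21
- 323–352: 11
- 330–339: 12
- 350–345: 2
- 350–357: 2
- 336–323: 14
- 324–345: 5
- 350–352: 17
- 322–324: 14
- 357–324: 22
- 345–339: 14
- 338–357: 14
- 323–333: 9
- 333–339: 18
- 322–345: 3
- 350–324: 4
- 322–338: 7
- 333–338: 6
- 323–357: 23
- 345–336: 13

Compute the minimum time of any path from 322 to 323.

Enumerating some paths:
322 - 345 - 336 - 323: 3+13+14 = 30
322 - 338 - 333 - 323: 7+6+9 = 22
322 - 345 - 350 - 357 - 323: 3+2+2+23 = 30
322 - 345 - 333 - 323: 3+21+9 = 33
Cheapest is 322 - 338 - 333 - 323 at 22 s.

22 s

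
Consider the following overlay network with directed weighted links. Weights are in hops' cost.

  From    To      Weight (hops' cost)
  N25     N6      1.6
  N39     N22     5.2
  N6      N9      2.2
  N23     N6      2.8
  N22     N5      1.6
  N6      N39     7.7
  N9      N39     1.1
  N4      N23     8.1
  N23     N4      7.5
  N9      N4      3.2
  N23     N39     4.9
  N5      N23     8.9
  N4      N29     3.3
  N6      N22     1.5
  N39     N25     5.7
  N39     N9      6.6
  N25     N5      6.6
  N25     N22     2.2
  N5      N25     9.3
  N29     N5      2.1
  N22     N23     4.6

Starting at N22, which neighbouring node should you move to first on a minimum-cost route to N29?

Candidate routes:
N22 → N23 → N6 → N9 → N4 → N29: 4.6+2.8+2.2+3.2+3.3 = 16.1
N22 → N23 → N4 → N29: 4.6+7.5+3.3 = 15.4
N22 → N5 → N25 → N6 → N9 → N4 → N29: 1.6+9.3+1.6+2.2+3.2+3.3 = 21.2
The minimum is 15.4 hops' cost via N22 → N23 → N4 → N29.
So from N22 the first move is to N23.

N23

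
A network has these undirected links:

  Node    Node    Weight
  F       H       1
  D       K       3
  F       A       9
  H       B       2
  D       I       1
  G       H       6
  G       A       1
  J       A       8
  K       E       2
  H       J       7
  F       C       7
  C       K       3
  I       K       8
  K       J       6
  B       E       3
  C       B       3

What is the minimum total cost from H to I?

Compare a few routes:
H → B → C → K → D → I: 2+3+3+3+1 = 12
H → B → E → K → D → I: 2+3+2+3+1 = 11
Cheapest is H → B → E → K → D → I at 11.

11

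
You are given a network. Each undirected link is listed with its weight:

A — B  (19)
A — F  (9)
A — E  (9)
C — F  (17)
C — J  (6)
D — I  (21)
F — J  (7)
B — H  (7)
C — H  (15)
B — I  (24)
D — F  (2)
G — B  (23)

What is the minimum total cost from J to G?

Compare a few routes:
J–F–A–B–G: 7+9+19+23 = 58
J–C–H–B–G: 6+15+7+23 = 51
Cheapest is J–C–H–B–G at 51.

51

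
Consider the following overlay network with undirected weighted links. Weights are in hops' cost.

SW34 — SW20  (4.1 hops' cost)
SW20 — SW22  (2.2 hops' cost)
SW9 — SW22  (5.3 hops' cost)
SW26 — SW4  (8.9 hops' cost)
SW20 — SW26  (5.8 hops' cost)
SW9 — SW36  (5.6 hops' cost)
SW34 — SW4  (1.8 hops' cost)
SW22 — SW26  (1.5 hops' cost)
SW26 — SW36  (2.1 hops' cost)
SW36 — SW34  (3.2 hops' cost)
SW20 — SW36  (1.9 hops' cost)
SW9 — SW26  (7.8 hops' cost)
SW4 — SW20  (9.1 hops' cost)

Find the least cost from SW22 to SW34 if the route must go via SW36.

Shortest SW22→SW36: SW22–SW26–SW36 = 3.6
Best SW36 to SW34: SW36–SW34 costing 3.2
Total via SW36: 3.6 + 3.2 = 6.8 hops' cost.

6.8 hops' cost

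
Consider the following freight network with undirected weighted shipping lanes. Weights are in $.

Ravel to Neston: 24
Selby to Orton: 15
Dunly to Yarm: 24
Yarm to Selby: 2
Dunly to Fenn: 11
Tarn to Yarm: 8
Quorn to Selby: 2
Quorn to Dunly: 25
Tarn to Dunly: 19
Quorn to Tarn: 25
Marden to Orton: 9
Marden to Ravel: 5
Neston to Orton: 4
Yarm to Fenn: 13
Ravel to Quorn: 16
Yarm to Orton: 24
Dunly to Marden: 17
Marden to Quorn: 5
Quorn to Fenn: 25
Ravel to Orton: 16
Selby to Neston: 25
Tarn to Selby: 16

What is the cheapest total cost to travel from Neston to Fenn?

$34

Shortest distances from Neston:
Neston: 0
Orton: 4  (via Neston)
Marden: 13  (via Orton)
Quorn: 18  (via Marden)
Ravel: 18  (via Marden)
Selby: 19  (via Orton)
Yarm: 21  (via Selby)
Tarn: 29  (via Yarm)
Dunly: 30  (via Marden)
Fenn: 34  (via Yarm)
Shortest route: Neston → Orton → Selby → Yarm → Fenn = $34.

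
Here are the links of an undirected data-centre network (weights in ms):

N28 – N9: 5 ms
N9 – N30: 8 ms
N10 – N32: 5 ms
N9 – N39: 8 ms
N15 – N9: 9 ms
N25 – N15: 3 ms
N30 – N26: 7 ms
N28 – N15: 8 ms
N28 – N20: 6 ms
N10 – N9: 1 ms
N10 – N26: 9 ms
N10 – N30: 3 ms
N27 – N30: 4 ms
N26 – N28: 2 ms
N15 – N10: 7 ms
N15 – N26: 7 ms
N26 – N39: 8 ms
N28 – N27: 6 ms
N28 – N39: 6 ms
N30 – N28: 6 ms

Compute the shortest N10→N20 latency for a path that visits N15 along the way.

21 ms

Best N10 to N15: N10 → N15 costing 7
Best N15 to N20: N15 → N28 → N20 costing 14
Total via N15: 7 + 14 = 21 ms.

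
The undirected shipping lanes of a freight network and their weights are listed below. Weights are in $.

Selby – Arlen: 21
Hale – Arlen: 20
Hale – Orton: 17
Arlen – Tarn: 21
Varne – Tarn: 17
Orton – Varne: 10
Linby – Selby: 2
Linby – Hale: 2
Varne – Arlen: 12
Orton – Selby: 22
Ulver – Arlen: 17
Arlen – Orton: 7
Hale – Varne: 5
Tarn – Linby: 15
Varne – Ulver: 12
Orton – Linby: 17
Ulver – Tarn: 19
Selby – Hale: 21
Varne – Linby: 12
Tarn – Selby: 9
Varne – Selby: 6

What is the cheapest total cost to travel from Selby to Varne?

Shortest distances from Selby:
Selby: 0
Linby: 2  (via Selby)
Hale: 4  (via Linby)
Varne: 6  (via Selby)
Shortest route: Selby–Varne = $6.

$6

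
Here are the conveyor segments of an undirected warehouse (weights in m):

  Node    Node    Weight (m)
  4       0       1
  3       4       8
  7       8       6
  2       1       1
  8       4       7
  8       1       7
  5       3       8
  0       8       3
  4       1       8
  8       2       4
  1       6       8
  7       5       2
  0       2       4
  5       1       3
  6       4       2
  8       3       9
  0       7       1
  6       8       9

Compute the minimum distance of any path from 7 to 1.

5 m

Compare a few routes:
7 - 5 - 1: 2+3 = 5
7 - 0 - 2 - 1: 1+4+1 = 6
Cheapest is 7 - 5 - 1 at 5 m.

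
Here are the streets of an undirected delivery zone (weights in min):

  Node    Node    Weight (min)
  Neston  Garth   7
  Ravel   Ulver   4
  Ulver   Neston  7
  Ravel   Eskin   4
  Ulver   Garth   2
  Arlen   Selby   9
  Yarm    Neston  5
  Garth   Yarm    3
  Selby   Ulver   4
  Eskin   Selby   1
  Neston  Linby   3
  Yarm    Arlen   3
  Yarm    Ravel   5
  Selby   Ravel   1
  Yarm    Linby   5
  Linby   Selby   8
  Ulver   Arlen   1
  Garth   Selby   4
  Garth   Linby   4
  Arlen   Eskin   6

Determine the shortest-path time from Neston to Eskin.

Shortest distances from Neston:
Neston: 0
Linby: 3  (via Neston)
Yarm: 5  (via Neston)
Ulver: 7  (via Neston)
Garth: 7  (via Neston)
Arlen: 8  (via Yarm)
Ravel: 10  (via Yarm)
Selby: 11  (via Linby)
Eskin: 12  (via Selby)
Shortest route: Neston → Linby → Selby → Eskin = 12 min.

12 min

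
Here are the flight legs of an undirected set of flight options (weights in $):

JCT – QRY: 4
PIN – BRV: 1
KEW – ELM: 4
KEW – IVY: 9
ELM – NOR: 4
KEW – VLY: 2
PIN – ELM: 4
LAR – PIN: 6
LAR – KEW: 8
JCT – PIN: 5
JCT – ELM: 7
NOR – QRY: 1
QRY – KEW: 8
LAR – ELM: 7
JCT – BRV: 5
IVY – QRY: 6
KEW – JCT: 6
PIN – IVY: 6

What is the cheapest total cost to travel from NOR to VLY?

Compare a few routes:
NOR → QRY → IVY → KEW → VLY: 1+6+9+2 = 18
NOR → QRY → KEW → VLY: 1+8+2 = 11
NOR → QRY → JCT → KEW → VLY: 1+4+6+2 = 13
NOR → ELM → KEW → VLY: 4+4+2 = 10
Cheapest is NOR → ELM → KEW → VLY at $10.

$10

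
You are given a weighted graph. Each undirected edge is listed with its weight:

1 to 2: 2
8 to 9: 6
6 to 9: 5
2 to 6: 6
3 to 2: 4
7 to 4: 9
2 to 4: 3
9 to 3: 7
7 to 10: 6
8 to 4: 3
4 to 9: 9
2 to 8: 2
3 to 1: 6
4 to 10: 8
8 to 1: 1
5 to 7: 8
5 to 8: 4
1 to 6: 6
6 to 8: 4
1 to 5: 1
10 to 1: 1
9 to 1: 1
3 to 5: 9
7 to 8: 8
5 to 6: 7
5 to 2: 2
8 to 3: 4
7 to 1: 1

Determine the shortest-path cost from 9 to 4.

Enumerating some paths:
9 → 1 → 2 → 4: 1+2+3 = 6
9 → 1 → 8 → 4: 1+1+3 = 5
9 → 1 → 8 → 2 → 4: 1+1+2+3 = 7
Cheapest is 9 → 1 → 8 → 4 at 5.

5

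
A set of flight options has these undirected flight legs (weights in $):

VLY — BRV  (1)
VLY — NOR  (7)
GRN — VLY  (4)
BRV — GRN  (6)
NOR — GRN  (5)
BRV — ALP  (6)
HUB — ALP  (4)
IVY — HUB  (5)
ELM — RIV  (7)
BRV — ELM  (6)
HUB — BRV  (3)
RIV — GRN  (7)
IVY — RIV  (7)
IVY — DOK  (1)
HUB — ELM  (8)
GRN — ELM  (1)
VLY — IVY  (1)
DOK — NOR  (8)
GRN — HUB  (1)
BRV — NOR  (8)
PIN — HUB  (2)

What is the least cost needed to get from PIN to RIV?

$10

Compare a few routes:
PIN → HUB → BRV → VLY → IVY → RIV: 2+3+1+1+7 = 14
PIN → HUB → GRN → RIV: 2+1+7 = 10
PIN → HUB → GRN → ELM → RIV: 2+1+1+7 = 11
The minimum is $10 via PIN → HUB → GRN → RIV.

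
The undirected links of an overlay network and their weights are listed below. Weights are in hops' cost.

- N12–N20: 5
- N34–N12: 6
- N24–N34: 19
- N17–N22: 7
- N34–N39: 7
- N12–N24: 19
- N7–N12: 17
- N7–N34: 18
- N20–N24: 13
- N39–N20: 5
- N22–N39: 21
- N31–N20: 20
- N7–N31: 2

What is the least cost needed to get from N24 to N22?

39 hops' cost

Enumerating some paths:
N24–N20–N12–N34–N39–N22: 13+5+6+7+21 = 52
N24–N20–N39–N22: 13+5+21 = 39
N24–N34–N39–N22: 19+7+21 = 47
N24–N12–N20–N39–N22: 19+5+5+21 = 50
Cheapest is N24–N20–N39–N22 at 39 hops' cost.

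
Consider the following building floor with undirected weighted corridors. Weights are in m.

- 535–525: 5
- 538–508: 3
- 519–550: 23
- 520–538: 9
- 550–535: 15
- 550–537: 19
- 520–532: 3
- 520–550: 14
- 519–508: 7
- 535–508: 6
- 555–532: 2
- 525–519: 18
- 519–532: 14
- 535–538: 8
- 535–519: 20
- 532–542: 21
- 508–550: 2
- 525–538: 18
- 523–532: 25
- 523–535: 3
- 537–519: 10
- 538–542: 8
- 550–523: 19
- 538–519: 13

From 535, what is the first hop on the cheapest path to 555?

Enumerating some paths:
535 - 508 - 550 - 520 - 532 - 555: 6+2+14+3+2 = 27
535 - 508 - 538 - 520 - 532 - 555: 6+3+9+3+2 = 23
535 - 508 - 519 - 532 - 555: 6+7+14+2 = 29
535 - 538 - 520 - 532 - 555: 8+9+3+2 = 22
The minimum is 22 m via 535 - 538 - 520 - 532 - 555.
So from 535 the first move is to 538.

538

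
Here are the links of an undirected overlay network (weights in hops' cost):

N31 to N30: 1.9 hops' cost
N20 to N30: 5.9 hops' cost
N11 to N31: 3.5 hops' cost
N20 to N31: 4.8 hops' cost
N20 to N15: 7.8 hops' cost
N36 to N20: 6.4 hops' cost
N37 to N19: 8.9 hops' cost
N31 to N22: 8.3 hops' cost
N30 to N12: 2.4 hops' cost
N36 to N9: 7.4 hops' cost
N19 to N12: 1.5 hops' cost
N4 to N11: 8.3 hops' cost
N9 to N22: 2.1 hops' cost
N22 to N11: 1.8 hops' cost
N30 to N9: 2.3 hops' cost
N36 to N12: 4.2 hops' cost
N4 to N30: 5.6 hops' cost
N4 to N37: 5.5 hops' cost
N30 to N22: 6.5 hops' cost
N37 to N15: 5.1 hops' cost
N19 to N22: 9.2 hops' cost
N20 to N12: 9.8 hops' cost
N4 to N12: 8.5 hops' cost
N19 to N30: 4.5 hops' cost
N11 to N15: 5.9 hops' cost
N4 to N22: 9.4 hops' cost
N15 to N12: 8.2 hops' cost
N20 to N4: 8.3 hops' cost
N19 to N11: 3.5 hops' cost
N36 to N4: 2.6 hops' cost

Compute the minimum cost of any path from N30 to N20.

5.9 hops' cost

Compare a few routes:
N30–N31–N20: 1.9+4.8 = 6.7
N30–N12–N20: 2.4+9.8 = 12.2
N30–N20: 5.9 = 5.9
The minimum is 5.9 hops' cost via N30–N20.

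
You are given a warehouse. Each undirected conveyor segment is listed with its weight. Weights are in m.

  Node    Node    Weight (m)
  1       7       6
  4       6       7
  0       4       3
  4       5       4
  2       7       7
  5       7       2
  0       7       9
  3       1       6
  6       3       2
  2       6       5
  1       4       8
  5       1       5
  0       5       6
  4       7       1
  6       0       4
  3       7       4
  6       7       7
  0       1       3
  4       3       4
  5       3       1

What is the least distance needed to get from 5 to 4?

3 m

Settle nodes by increasing distance from 5:
5: 0
3: 1  (via 5)
7: 2  (via 5)
4: 3  (via 7)
Shortest route: 5–7–4 = 3 m.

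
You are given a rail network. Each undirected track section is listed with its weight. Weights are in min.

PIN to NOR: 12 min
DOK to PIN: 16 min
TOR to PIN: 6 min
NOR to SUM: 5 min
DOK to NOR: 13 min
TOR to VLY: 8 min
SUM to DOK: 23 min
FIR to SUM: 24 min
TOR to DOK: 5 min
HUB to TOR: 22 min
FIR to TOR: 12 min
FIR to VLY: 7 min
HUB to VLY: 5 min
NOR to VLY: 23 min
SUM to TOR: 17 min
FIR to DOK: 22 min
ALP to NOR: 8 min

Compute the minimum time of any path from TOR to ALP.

Compare a few routes:
TOR - SUM - NOR - ALP: 17+5+8 = 30
TOR - DOK - NOR - ALP: 5+13+8 = 26
The minimum is 26 min via TOR - DOK - NOR - ALP.

26 min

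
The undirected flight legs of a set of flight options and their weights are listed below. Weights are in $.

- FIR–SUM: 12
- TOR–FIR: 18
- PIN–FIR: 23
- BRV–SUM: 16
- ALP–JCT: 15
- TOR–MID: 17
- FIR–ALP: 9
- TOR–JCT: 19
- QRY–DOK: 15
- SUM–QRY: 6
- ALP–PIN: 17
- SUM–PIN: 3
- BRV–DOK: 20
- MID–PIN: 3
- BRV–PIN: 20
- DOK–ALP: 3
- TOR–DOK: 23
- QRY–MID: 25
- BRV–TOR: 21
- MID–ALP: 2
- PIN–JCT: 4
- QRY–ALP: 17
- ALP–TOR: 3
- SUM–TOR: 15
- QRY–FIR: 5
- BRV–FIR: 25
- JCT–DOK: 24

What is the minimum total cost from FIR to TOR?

Running Dijkstra from FIR:
FIR: 0
QRY: 5  (via FIR)
ALP: 9  (via FIR)
SUM: 11  (via QRY)
MID: 11  (via ALP)
TOR: 12  (via ALP)
Shortest route: FIR–ALP–TOR = $12.

$12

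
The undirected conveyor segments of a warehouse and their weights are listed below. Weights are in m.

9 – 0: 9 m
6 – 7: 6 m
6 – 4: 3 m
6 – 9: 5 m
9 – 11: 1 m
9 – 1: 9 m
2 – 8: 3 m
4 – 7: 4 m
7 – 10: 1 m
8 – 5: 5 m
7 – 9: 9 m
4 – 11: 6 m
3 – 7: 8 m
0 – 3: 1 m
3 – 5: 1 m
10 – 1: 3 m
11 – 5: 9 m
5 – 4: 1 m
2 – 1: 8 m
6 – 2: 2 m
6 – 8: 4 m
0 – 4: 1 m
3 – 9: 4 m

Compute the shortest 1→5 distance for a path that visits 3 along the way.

11 m

Shortest 1→3: 1 → 10 → 7 → 4 → 0 → 3 = 10
Best 3 to 5: 3 → 5 costing 1
Total via 3: 10 + 1 = 11 m.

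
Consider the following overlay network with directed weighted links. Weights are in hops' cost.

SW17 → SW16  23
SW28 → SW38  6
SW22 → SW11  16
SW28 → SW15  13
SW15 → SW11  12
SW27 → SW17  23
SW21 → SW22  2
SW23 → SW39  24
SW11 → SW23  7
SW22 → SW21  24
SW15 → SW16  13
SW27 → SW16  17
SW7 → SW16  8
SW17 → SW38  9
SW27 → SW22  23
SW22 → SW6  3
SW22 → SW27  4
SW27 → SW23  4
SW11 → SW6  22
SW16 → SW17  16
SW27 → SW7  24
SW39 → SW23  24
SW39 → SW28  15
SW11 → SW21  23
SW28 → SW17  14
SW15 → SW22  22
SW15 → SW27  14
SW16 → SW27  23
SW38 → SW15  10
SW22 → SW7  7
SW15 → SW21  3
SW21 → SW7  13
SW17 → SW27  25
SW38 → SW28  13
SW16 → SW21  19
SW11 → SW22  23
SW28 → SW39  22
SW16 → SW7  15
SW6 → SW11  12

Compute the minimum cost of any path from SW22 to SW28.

47 hops' cost

Enumerating some paths:
SW22 → SW27 → SW17 → SW38 → SW28: 4+23+9+13 = 49
SW22 → SW27 → SW23 → SW39 → SW28: 4+4+24+15 = 47
Cheapest is SW22 → SW27 → SW23 → SW39 → SW28 at 47 hops' cost.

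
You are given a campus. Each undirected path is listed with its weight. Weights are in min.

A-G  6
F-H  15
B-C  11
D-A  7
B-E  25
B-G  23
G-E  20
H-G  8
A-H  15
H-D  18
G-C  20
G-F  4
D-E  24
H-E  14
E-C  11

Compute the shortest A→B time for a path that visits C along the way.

Shortest A→C: A → G → C = 26
Best C to B: C → B costing 11
Total via C: 26 + 11 = 37 min.

37 min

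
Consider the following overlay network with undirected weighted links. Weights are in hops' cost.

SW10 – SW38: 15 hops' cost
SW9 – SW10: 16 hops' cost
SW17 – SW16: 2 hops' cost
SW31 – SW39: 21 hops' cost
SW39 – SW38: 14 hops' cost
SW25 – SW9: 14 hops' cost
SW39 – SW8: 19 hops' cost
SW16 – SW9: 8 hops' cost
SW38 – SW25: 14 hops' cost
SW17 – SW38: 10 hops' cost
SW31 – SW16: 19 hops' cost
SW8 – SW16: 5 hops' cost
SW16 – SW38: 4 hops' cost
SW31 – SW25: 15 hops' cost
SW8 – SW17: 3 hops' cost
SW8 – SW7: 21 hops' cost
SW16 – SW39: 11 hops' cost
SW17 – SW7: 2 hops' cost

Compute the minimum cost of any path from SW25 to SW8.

Settle nodes by increasing distance from SW25:
SW25: 0
SW9: 14  (via SW25)
SW38: 14  (via SW25)
SW31: 15  (via SW25)
SW16: 18  (via SW38)
SW17: 20  (via SW16)
SW7: 22  (via SW17)
SW8: 23  (via SW16)
Shortest route: SW25–SW38–SW16–SW8 = 23 hops' cost.

23 hops' cost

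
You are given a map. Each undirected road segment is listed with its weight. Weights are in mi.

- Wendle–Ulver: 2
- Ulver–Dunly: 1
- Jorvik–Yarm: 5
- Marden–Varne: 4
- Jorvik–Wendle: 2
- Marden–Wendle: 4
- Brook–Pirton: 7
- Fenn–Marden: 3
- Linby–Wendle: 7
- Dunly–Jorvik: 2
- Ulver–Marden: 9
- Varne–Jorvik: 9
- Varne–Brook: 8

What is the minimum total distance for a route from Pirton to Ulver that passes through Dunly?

Best Pirton to Dunly: Pirton–Brook–Varne–Jorvik–Dunly costing 26
Shortest Dunly→Ulver: Dunly–Ulver = 1
Total via Dunly: 26 + 1 = 27 mi.

27 mi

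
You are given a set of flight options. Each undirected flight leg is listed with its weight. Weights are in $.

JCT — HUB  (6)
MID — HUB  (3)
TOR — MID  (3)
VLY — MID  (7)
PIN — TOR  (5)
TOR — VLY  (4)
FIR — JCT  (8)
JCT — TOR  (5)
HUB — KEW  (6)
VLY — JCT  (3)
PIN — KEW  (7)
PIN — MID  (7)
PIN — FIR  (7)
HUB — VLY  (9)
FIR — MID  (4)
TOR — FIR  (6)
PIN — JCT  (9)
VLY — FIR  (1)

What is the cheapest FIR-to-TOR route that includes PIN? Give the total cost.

$12

Best FIR to PIN: FIR → PIN costing 7
Shortest PIN→TOR: PIN → TOR = 5
Total via PIN: 7 + 5 = $12.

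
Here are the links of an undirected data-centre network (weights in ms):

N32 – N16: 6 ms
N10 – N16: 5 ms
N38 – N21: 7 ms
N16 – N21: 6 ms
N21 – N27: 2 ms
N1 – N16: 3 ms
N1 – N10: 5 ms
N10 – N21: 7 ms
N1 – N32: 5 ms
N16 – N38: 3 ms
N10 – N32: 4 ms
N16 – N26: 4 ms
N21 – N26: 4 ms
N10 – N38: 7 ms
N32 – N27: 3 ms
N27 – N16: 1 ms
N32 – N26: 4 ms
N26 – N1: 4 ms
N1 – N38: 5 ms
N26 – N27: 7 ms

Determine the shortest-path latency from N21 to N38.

Running Dijkstra from N21:
N21: 0
N27: 2  (via N21)
N16: 3  (via N27)
N26: 4  (via N21)
N32: 5  (via N27)
N38: 6  (via N16)
Shortest route: N21 → N27 → N16 → N38 = 6 ms.

6 ms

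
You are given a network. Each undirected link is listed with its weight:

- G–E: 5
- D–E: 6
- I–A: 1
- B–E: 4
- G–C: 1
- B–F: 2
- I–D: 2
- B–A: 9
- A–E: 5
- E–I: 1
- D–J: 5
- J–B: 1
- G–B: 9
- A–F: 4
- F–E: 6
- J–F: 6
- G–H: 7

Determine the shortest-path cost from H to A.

14

Enumerating some paths:
H → G → E → A: 7+5+5 = 17
H → G → E → D → I → A: 7+5+6+2+1 = 21
H → G → E → I → A: 7+5+1+1 = 14
Cheapest is H → G → E → I → A at 14.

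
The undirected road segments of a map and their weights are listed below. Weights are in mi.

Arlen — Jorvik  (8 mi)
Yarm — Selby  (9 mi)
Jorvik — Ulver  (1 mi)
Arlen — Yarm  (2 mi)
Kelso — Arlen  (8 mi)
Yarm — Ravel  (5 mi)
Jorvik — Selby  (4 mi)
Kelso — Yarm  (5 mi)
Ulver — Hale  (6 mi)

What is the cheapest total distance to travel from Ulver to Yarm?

Compare a few routes:
Ulver–Jorvik–Arlen–Kelso–Yarm: 1+8+8+5 = 22
Ulver–Jorvik–Selby–Yarm: 1+4+9 = 14
Ulver–Jorvik–Arlen–Yarm: 1+8+2 = 11
The minimum is 11 mi via Ulver–Jorvik–Arlen–Yarm.

11 mi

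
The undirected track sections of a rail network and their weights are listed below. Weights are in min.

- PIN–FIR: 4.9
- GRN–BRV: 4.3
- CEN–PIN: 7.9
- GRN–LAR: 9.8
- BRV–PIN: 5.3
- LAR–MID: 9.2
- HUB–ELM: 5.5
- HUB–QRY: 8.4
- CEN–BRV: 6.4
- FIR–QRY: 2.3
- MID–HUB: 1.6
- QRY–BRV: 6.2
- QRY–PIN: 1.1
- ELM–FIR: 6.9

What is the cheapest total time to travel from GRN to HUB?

Enumerating some paths:
GRN–BRV–PIN–QRY–HUB: 4.3+5.3+1.1+8.4 = 19.1
GRN–BRV–QRY–HUB: 4.3+6.2+8.4 = 18.9
GRN–BRV–PIN–FIR–QRY–HUB: 4.3+5.3+4.9+2.3+8.4 = 25.2
GRN–LAR–MID–HUB: 9.8+9.2+1.6 = 20.6
Cheapest is GRN–BRV–QRY–HUB at 18.9 min.

18.9 min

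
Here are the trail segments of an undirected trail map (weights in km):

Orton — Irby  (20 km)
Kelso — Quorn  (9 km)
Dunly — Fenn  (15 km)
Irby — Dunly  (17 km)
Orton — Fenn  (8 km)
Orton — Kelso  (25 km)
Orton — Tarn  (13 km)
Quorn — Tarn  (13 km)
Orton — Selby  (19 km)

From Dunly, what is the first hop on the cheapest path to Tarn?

Enumerating some paths:
Dunly → Fenn → Orton → Tarn: 15+8+13 = 36
Dunly → Irby → Orton → Tarn: 17+20+13 = 50
Cheapest is Dunly → Fenn → Orton → Tarn at 36 km.
So from Dunly the first move is to Fenn.

Fenn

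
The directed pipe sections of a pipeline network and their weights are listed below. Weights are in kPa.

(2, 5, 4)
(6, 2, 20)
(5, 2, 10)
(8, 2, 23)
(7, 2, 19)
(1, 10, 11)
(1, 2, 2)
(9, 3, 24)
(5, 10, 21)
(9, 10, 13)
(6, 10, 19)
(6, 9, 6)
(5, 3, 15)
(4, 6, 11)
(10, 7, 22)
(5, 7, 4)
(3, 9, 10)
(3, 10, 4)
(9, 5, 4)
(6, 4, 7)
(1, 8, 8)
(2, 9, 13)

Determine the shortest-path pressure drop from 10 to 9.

54 kPa

Candidate routes:
10–7–2–9: 22+19+13 = 54
10–7–2–5–3–9: 22+19+4+15+10 = 70
Cheapest is 10–7–2–9 at 54 kPa.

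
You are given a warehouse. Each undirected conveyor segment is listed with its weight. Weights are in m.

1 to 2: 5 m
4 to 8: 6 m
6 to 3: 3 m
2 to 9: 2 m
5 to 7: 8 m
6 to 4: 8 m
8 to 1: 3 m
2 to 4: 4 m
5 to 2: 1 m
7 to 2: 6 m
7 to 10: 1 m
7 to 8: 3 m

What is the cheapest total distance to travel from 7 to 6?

17 m

Compare a few routes:
7–8–4–6: 3+6+8 = 17
7–2–4–6: 6+4+8 = 18
The minimum is 17 m via 7–8–4–6.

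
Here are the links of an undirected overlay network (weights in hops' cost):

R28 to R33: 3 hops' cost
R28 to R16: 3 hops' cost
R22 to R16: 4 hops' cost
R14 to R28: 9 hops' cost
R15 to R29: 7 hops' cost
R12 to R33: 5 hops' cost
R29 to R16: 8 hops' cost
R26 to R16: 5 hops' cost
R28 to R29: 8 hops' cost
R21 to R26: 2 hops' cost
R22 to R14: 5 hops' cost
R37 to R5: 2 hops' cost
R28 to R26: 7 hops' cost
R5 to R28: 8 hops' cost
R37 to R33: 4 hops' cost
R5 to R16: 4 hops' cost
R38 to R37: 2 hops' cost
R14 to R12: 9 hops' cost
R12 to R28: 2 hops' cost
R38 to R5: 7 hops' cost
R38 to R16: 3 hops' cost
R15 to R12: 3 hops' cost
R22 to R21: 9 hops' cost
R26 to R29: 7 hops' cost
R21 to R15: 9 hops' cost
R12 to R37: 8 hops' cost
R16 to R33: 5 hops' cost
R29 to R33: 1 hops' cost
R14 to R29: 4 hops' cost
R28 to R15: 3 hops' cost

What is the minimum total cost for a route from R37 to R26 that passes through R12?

17 hops' cost

Best R37 to R12: R37–R12 costing 8
Best R12 to R26: R12–R28–R26 costing 9
Total via R12: 8 + 9 = 17 hops' cost.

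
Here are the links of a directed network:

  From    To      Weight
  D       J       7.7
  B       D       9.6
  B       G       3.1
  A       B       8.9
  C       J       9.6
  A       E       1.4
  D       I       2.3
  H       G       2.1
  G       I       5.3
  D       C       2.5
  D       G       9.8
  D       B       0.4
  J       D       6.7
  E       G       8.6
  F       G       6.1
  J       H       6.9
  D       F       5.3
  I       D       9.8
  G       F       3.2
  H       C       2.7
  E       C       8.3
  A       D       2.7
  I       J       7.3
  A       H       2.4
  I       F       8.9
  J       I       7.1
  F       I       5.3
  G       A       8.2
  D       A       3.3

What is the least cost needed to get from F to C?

17.6

Shortest distances from F:
F: 0
I: 5.3  (via F)
G: 6.1  (via F)
J: 12.6  (via I)
A: 14.3  (via G)
D: 15.1  (via I)
B: 15.5  (via D)
E: 15.7  (via A)
H: 16.7  (via A)
C: 17.6  (via D)
Shortest route: F → I → D → C = 17.6.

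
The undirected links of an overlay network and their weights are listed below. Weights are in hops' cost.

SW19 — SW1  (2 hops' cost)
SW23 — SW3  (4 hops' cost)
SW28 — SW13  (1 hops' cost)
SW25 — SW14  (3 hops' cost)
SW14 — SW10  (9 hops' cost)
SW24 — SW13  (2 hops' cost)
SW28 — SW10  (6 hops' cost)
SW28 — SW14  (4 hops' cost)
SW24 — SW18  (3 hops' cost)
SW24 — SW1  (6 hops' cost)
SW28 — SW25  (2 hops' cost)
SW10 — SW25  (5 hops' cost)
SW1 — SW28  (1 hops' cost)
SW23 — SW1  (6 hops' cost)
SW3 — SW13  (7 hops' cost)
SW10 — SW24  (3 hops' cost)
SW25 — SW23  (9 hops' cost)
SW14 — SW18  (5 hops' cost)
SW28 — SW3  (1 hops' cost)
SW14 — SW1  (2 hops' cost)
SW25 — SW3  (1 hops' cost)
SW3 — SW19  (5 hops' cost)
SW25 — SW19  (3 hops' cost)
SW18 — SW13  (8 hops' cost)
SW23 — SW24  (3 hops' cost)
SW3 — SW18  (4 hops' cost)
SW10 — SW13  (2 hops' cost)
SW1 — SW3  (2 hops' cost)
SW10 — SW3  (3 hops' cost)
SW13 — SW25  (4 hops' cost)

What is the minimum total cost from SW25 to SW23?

5 hops' cost

Settle nodes by increasing distance from SW25:
SW25: 0
SW3: 1  (via SW25)
SW28: 2  (via SW25)
SW14: 3  (via SW25)
SW19: 3  (via SW25)
SW13: 3  (via SW28)
SW1: 3  (via SW3)
SW10: 4  (via SW3)
SW23: 5  (via SW3)
Shortest route: SW25 → SW3 → SW23 = 5 hops' cost.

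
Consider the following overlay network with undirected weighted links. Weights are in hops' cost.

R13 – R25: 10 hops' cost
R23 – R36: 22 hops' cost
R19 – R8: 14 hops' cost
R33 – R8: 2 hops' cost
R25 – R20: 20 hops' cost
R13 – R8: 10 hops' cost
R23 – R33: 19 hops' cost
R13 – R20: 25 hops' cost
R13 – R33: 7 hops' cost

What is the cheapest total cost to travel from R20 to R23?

51 hops' cost

Running Dijkstra from R20:
R20: 0
R25: 20  (via R20)
R13: 25  (via R20)
R33: 32  (via R13)
R8: 34  (via R33)
R19: 48  (via R8)
R23: 51  (via R33)
Shortest route: R20–R13–R33–R23 = 51 hops' cost.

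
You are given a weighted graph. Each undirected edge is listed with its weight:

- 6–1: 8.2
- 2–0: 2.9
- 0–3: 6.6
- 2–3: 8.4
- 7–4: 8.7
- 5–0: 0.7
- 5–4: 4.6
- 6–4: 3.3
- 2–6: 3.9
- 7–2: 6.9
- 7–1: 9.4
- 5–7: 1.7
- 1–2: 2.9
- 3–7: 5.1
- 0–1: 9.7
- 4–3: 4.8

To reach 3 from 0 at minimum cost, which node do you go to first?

Candidate routes:
0–3: 6.6 = 6.6
0–5–7–3: 0.7+1.7+5.1 = 7.5
0–5–4–3: 0.7+4.6+4.8 = 10.1
The minimum is 6.6 via 0–3.
So from 0 the first move is to 3.

3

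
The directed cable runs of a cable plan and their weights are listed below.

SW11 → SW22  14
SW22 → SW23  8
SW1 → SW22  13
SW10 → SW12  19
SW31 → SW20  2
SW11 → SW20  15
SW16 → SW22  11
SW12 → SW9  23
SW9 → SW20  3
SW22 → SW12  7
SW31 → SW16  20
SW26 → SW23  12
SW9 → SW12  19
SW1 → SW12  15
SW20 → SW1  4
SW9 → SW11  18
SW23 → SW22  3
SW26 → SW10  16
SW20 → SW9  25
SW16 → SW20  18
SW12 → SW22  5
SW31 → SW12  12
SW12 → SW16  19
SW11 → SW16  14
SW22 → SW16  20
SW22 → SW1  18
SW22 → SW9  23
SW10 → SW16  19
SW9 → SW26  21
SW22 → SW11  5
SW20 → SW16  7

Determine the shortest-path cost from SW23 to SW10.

63

Shortest distances from SW23:
SW23: 0
SW22: 3  (via SW23)
SW11: 8  (via SW22)
SW12: 10  (via SW22)
SW1: 21  (via SW22)
SW16: 22  (via SW11)
SW20: 23  (via SW11)
SW9: 26  (via SW22)
SW26: 47  (via SW9)
SW10: 63  (via SW26)
Shortest route: SW23 → SW22 → SW9 → SW26 → SW10 = 63.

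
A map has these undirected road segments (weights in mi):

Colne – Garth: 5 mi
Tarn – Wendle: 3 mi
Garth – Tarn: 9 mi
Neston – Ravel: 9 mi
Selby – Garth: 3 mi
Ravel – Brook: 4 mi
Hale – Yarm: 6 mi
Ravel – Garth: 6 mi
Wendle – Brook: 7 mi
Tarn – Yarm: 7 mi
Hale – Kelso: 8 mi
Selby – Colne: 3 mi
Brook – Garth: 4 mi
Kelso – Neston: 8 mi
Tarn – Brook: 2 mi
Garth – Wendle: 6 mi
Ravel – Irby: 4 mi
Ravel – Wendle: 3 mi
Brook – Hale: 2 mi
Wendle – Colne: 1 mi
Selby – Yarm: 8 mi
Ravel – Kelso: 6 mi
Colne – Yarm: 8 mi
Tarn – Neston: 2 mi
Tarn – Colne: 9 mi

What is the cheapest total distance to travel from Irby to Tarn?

Settle nodes by increasing distance from Irby:
Irby: 0
Ravel: 4  (via Irby)
Wendle: 7  (via Ravel)
Colne: 8  (via Wendle)
Brook: 8  (via Ravel)
Tarn: 10  (via Wendle)
Shortest route: Irby → Ravel → Wendle → Tarn = 10 mi.

10 mi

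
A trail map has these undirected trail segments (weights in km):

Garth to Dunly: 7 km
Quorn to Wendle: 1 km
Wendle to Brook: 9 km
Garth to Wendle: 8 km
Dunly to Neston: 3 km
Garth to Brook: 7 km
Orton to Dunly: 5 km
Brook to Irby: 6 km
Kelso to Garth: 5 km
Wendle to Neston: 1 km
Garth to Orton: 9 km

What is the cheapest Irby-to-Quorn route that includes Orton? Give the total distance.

Best Irby to Orton: Irby–Brook–Garth–Orton costing 22
Shortest Orton→Quorn: Orton–Dunly–Neston–Wendle–Quorn = 10
Total via Orton: 22 + 10 = 32 km.

32 km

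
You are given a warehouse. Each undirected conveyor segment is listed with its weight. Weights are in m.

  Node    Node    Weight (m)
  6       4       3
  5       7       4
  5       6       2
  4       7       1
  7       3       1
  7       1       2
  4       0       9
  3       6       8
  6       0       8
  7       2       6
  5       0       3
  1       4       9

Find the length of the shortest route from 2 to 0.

Compare a few routes:
2 - 7 - 5 - 0: 6+4+3 = 13
2 - 7 - 4 - 6 - 0: 6+1+3+8 = 18
2 - 7 - 4 - 0: 6+1+9 = 16
2 - 7 - 4 - 6 - 5 - 0: 6+1+3+2+3 = 15
Cheapest is 2 - 7 - 5 - 0 at 13 m.

13 m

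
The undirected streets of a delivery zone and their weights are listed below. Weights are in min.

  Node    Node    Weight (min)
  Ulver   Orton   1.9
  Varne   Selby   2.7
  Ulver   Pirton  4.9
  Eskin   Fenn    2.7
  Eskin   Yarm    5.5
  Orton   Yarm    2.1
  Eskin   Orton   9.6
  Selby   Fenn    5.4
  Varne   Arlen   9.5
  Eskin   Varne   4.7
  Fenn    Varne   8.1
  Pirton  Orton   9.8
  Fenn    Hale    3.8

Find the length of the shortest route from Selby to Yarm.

12.9 min

Enumerating some paths:
Selby → Varne → Eskin → Yarm: 2.7+4.7+5.5 = 12.9
Selby → Varne → Fenn → Eskin → Yarm: 2.7+8.1+2.7+5.5 = 19
Selby → Fenn → Eskin → Yarm: 5.4+2.7+5.5 = 13.6
The minimum is 12.9 min via Selby → Varne → Eskin → Yarm.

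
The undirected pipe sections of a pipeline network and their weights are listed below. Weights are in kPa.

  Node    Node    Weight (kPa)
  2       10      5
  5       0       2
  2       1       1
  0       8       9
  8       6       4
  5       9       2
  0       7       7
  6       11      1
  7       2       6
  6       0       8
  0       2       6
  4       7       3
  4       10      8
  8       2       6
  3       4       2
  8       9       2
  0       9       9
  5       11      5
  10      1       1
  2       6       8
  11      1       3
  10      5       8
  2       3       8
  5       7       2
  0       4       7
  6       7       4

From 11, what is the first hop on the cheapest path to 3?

6

Enumerating some paths:
11–1–2–3: 3+1+8 = 12
11–5–7–4–3: 5+2+3+2 = 12
11–6–7–4–3: 1+4+3+2 = 10
11–1–10–4–3: 3+1+8+2 = 14
The minimum is 10 kPa via 11–6–7–4–3.
So from 11 the first move is to 6.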